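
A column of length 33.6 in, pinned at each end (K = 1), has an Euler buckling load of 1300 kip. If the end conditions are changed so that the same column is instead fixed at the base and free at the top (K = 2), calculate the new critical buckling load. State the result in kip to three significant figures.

P_cr ∝ 1/K², so P_cr,new = P_cr,old × (K_old/K_new)² = 1300 × (1/2)²
= 1300 × 0.2500 = 325 kip

P_cr ≈ 325 kip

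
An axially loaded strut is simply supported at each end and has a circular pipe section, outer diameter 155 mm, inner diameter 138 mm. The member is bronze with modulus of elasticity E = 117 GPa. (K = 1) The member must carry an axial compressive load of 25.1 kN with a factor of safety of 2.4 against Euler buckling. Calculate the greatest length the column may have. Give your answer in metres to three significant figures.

L_max ≈ 14.2 m

d_o = 155 mm, d_i = 138 mm
I = π(d_o⁴ − d_i⁴)/64 = π(155⁴ − 138.0⁴)/64 = 1.053×10^7 mm⁴
I = 1.053×10^-5 m⁴
Required critical load P_cr = n·P = 2.4 × 25.1 = 60.24 kN = 6.024×10^4 N
From P_cr = π²EI/(K·L)²:  L = (1/K)·√(π²EI/P_cr) = (1/1)·√(π²×1.17×10^11×1.053×10^-5/6.024×10^4)
L = 14.2 m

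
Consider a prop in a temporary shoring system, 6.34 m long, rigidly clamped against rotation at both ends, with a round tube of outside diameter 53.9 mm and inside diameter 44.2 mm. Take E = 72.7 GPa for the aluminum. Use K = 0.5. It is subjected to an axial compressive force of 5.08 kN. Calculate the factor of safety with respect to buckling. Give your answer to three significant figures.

d_o = 53.9 mm, d_i = 44.2 mm
I = π(d_o⁴ − d_i⁴)/64 = π(53.9⁴ − 44.20⁴)/64 = 2.270×10^5 mm⁴
I = 2.270×10^5 mm⁴ = 2.270×10^-7 m⁴
Effective length L_e = K·L = 0.5 × 6.34 = 3.170 m
P_cr = π²EI / L_e² = π² × 72.7×10⁹ × 2.270×10^-7 / 3.170² = 1.621×10^4 N
Factor of safety n = P_cr / P = 16.205 / 5.08 = 3.19

n ≈ 3.19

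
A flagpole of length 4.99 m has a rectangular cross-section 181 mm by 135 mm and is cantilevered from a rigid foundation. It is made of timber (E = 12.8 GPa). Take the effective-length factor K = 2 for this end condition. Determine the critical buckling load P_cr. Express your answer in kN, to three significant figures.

P_cr ≈ 47.1 kN

Buckling occurs about the weak axis: I_min = h·b³/12 with b = 135 mm (the shorter side).
I_min = 181×135³/12 = 3.711×10^7 mm⁴
I = 3.711×10^7 mm⁴ = 3.711×10^-5 m⁴
Effective length L_e = K·L = 2 × 4.99 = 9.980 m
P_cr = π²EI / L_e² = π² × 12.8×10⁹ × 3.711×10^-5 / 9.980² = 4.707×10^4 N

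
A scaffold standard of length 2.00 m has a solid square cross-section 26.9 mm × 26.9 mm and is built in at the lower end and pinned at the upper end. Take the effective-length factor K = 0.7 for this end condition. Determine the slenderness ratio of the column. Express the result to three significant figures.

I = a⁴/12 = 26.9⁴/12 = 4.363×10^4 mm⁴
A = 723.6 mm²;  r_min = √(I/A) = √(4.363×10^4/723.6) = 7.765 mm
L_e = K·L = 0.7 × 2.00 m = 1.400 m = 1400.0 mm
λ = L_e / r_min = 1400.0 / 7.765 = 180

λ ≈ 180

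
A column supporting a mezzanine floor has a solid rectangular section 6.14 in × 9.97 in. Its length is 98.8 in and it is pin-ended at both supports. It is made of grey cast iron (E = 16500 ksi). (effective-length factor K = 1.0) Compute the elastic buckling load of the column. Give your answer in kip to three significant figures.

P_cr ≈ 3210 kip

Buckling occurs about the weak axis: I_min = h·b³/12 with b = 6.14 in (the shorter side).
I_min = 9.97×6.14³/12 = 192.3 in⁴
Effective length L_e = K·L = 1 × 98.8 = 98.80 in
P_cr = π²EI / L_e² = π² × 16500×10³ × 192.3 / 98.80² = 3.208×10^6 lb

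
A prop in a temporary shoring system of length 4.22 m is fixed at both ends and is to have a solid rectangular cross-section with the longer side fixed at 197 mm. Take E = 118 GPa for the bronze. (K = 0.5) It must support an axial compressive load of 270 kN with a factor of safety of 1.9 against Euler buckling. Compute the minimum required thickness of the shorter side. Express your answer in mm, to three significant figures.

b ≈ 49.2 mm

Required P_cr = n·P = 1.9 × 270 = 513.0 kN
L_e = K·L = 0.5 × 4.22 = 2.110 m
Required I = P_cr·L_e²/(π²E) = 5.130×10^5 × 2.110² / (π² × 1.18×10^11) = 1.961×10^-6 m⁴
I_req = 1.961×10^6 mm⁴
Rectangle, weak axis: I_min = h·b³/12 with h = 197 mm fixed  ⇒  b = (12I/h)^(1/3) = 49.2 mm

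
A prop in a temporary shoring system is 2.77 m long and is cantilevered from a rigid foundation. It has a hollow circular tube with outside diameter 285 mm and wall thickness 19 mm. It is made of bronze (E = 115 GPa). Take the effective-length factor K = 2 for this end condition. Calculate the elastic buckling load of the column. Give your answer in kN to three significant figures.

Inner diameter d_i = 285 − 2×19 = 247.0 mm
I = π(d_o⁴ − d_i⁴)/64 = π(285⁴ − 247.0⁴)/64 = 1.411×10^8 mm⁴
I = 1.411×10^8 mm⁴ = 1.411×10^-4 m⁴
Effective length L_e = K·L = 2 × 2.77 = 5.540 m
P_cr = π²EI / L_e² = π² × 115×10⁹ × 1.411×10^-4 / 5.540² = 5.220×10^6 N

P_cr ≈ 5220 kN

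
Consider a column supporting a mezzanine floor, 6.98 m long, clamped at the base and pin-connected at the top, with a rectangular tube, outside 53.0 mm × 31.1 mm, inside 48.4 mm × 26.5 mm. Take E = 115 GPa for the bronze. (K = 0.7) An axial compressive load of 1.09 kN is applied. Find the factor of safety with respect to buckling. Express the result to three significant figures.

Weak-axis I_min = (h_o·b_o³ − h_i·b_i³)/12 with b_o = 31.1, b_i = 26.50 mm (shorter outer/inner sides).
I_min = (53.0×31.1³ − 48.40×26.50³)/12 = 5.780×10^4 mm⁴
I = 5.780×10^4 mm⁴ = 5.780×10^-8 m⁴
Effective length L_e = K·L = 0.7 × 6.98 = 4.886 m
P_cr = π²EI / L_e² = π² × 115×10⁹ × 5.780×10^-8 / 4.886² = 2.748×10^3 N
Factor of safety n = P_cr / P = 2.7478 / 1.09 = 2.52

n ≈ 2.52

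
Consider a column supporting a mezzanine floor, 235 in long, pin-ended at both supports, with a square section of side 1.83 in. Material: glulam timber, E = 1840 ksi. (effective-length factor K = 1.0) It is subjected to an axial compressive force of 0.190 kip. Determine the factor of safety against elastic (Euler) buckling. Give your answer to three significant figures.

n ≈ 1.62

I = a⁴/12 = 1.83⁴/12 = 0.9346 in⁴
Effective length L_e = K·L = 1 × 235 = 235.0 in
P_cr = π²EI / L_e² = π² × 1840×10³ × 0.9346 / 235.0² = 307.3 lb
Factor of safety n = P_cr / P = 0.30733 / 0.190 = 1.62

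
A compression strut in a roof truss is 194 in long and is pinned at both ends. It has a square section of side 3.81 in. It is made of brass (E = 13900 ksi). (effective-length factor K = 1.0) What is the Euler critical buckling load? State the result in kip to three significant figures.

I = a⁴/12 = 3.81⁴/12 = 17.56 in⁴
Effective length L_e = K·L = 1 × 194 = 194.0 in
P_cr = π²EI / L_e² = π² × 13900×10³ × 17.56 / 194.0² = 6.401×10^4 lb

P_cr ≈ 64.0 kip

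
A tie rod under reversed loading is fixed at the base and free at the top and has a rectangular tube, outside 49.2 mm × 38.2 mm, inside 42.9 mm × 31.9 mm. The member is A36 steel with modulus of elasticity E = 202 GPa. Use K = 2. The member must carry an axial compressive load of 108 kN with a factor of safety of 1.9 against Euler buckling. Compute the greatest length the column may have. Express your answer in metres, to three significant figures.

L_max ≈ 0.523 m

Weak-axis I_min = (h_o·b_o³ − h_i·b_i³)/12 with b_o = 38.2, b_i = 31.90 mm (shorter outer/inner sides).
I_min = (49.2×38.2³ − 42.90×31.90³)/12 = 1.125×10^5 mm⁴
I = 1.125×10^-7 m⁴
Required critical load P_cr = n·P = 1.9 × 108 = 205.2 kN = 2.052×10^5 N
From P_cr = π²EI/(K·L)²:  L = (1/K)·√(π²EI/P_cr) = (1/2)·√(π²×2.02×10^11×1.125×10^-7/2.052×10^5)
L = 0.523 m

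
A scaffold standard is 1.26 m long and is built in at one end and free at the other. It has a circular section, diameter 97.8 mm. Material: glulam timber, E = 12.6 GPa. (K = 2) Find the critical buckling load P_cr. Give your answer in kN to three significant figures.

P_cr ≈ 87.9 kN

I = πd⁴/64 = π×97.8⁴/64 = 4.491×10^6 mm⁴
I = 4.491×10^6 mm⁴ = 4.491×10^-6 m⁴
Effective length L_e = K·L = 2 × 1.26 = 2.520 m
P_cr = π²EI / L_e² = π² × 12.6×10⁹ × 4.491×10^-6 / 2.520² = 8.794×10^4 N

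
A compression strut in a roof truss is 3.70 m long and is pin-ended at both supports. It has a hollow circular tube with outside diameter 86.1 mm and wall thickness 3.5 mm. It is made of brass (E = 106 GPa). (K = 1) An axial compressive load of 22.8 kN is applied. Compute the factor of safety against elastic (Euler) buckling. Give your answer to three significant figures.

Inner diameter d_i = 86.1 − 2×3.5 = 79.10 mm
I = π(d_o⁴ − d_i⁴)/64 = π(86.1⁴ − 79.10⁴)/64 = 7.760×10^5 mm⁴
I = 7.760×10^5 mm⁴ = 7.760×10^-7 m⁴
Effective length L_e = K·L = 1 × 3.70 = 3.700 m
P_cr = π²EI / L_e² = π² × 106×10⁹ × 7.760×10^-7 / 3.700² = 5.930×10^4 N
Factor of safety n = P_cr / P = 59.299 / 22.8 = 2.60

n ≈ 2.60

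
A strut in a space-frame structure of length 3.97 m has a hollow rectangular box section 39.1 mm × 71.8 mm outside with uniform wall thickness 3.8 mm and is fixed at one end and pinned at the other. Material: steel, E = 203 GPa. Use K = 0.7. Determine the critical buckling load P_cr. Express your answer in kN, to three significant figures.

Inner dimensions: h_i = 71.8 − 2×3.8 = 64.20 mm, b_i = 39.1 − 2×3.8 = 31.50 mm
Weak-axis I_min = (h_o·b_o³ − h_i·b_i³)/12 with b_o = 39.1, b_i = 31.50 mm (shorter outer/inner sides).
I_min = (71.8×39.1³ − 64.20×31.50³)/12 = 1.904×10^5 mm⁴
I = 1.904×10^5 mm⁴ = 1.904×10^-7 m⁴
Effective length L_e = K·L = 0.7 × 3.97 = 2.779 m
P_cr = π²EI / L_e² = π² × 203×10⁹ × 1.904×10^-7 / 2.779² = 4.941×10^4 N

P_cr ≈ 49.4 kN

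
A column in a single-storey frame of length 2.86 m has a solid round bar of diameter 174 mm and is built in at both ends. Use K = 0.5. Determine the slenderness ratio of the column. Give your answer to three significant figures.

λ ≈ 32.9

For a solid circle r = d/4 = 174/4 = 43.50 mm
L_e = K·L = 0.5 × 2.86 m = 1.430 m = 1430.0 mm
λ = L_e / r_min = 1430.0 / 43.50 = 32.9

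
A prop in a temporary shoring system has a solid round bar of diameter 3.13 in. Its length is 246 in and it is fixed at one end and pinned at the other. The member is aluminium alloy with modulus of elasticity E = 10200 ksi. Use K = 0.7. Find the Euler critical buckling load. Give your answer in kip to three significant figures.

I = πd⁴/64 = π×3.13⁴/64 = 4.711 in⁴
Effective length L_e = K·L = 0.7 × 246 = 172.2 in
P_cr = π²EI / L_e² = π² × 10200×10³ × 4.711 / 172.2² = 1.599×10^4 lb

P_cr ≈ 16.0 kip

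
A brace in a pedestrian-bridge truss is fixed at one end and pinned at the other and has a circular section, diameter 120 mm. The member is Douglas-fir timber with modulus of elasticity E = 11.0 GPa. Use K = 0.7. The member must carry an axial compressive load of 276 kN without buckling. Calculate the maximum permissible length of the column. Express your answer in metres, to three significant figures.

I = πd⁴/64 = π×120⁴/64 = 1.018×10^7 mm⁴
I = 1.018×10^-5 m⁴
At the buckling limit P_cr = P = 2.760×10^5 N
From P_cr = π²EI/(K·L)²:  L = (1/K)·√(π²EI/P_cr) = (1/0.7)·√(π²×1.10×10^10×1.018×10^-5/2.760×10^5)
L = 2.86 m

L_max ≈ 2.86 m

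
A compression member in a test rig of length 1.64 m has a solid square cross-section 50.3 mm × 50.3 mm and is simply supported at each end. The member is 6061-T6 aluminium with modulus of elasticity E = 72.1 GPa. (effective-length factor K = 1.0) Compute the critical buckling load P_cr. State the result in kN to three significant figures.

P_cr ≈ 141 kN

I = a⁴/12 = 50.3⁴/12 = 5.334×10^5 mm⁴
I = 5.334×10^5 mm⁴ = 5.334×10^-7 m⁴
Effective length L_e = K·L = 1 × 1.64 = 1.640 m
P_cr = π²EI / L_e² = π² × 72.1×10⁹ × 5.334×10^-7 / 1.640² = 1.411×10^5 N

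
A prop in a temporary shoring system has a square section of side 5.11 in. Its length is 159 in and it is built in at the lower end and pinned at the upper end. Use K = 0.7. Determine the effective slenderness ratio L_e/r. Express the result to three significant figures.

I = a⁴/12 = 5.11⁴/12 = 56.82 in⁴
A = 26.11 in²;  r_min = √(I/A) = √(56.82/26.11) = 1.475 in
L_e = K·L = 0.7 × 159 = 111.3 in
λ = L_e / r_min = 111.30 / 1.475 = 75.5

λ ≈ 75.5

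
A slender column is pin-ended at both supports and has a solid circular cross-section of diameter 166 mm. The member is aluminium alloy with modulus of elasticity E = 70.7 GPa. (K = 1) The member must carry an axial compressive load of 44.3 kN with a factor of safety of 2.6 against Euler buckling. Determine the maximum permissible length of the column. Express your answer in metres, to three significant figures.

I = πd⁴/64 = π×166⁴/64 = 3.727×10^7 mm⁴
I = 3.727×10^-5 m⁴
Required critical load P_cr = n·P = 2.6 × 44.3 = 115.2 kN = 1.152×10^5 N
From P_cr = π²EI/(K·L)²:  L = (1/K)·√(π²EI/P_cr) = (1/1)·√(π²×7.07×10^10×3.727×10^-5/1.152×10^5)
L = 15.0 m

L_max ≈ 15.0 m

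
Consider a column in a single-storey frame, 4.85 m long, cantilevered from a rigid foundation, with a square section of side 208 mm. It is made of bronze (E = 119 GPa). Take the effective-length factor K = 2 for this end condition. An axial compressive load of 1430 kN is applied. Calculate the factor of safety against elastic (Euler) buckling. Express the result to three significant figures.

n ≈ 1.36

I = a⁴/12 = 208⁴/12 = 1.560×10^8 mm⁴
I = 1.560×10^8 mm⁴ = 1.560×10^-4 m⁴
Effective length L_e = K·L = 2 × 4.85 = 9.700 m
P_cr = π²EI / L_e² = π² × 119×10⁹ × 1.560×10^-4 / 9.700² = 1.947×10^6 N
Factor of safety n = P_cr / P = 1947.0 / 1430 = 1.36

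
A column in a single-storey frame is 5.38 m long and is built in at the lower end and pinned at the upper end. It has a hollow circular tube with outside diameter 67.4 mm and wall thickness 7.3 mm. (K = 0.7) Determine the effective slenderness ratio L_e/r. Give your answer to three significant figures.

λ ≈ 176

Inner diameter d_i = 67.4 − 2×7.3 = 52.80 mm
I = π(d_o⁴ − d_i⁴)/64 = π(67.4⁴ − 52.80⁴)/64 = 6.315×10^5 mm⁴
A = 1.378×10^3 mm²;  r_min = √(I/A) = √(6.315×10^5/1.378×10^3) = 21.40 mm
L_e = K·L = 0.7 × 5.38 m = 3.766 m = 3766.0 mm
λ = L_e / r_min = 3766.0 / 21.40 = 176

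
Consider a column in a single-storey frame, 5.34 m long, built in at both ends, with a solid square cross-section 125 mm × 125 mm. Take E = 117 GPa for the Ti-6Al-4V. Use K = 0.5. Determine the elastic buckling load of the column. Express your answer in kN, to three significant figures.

I = a⁴/12 = 125⁴/12 = 2.035×10^7 mm⁴
I = 2.035×10^7 mm⁴ = 2.035×10^-5 m⁴
Effective length L_e = K·L = 0.5 × 5.34 = 2.670 m
P_cr = π²EI / L_e² = π² × 117×10⁹ × 2.035×10^-5 / 2.670² = 3.296×10^6 N

P_cr ≈ 3300 kN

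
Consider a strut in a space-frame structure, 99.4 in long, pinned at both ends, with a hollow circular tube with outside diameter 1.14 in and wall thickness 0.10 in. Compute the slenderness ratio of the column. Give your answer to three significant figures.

Inner diameter d_i = 1.14 − 2×0.10 = 0.9400 in
I = π(d_o⁴ − d_i⁴)/64 = π(1.14⁴ − 0.9400⁴)/64 = 4.458×10^-2 in⁴
A = 0.3267 in²;  r_min = √(I/A) = √(4.458×10^-2/0.3267) = 0.3694 in
L_e = K·L = 1 × 99.4 = 99.40 in
λ = L_e / r_min = 99.400 / 0.3694 = 269

λ ≈ 269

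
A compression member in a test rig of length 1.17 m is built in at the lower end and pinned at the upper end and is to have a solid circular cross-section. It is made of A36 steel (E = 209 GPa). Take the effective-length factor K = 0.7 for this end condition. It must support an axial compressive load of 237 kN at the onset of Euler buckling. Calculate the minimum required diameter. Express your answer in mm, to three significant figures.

L_e = K·L = 0.7 × 1.17 = 0.8190 m
Required I = P_cr·L_e²/(π²E) = 2.370×10^5 × 0.8190² / (π² × 2.09×10^11) = 7.707×10^-8 m⁴
I_req = 7.707×10^4 mm⁴
Solid circle: I = πd⁴/64  ⇒  d = (64I/π)^(1/4) = (64×7.707×10^4/π)^(1/4) = 35.4 mm

d ≈ 35.4 mm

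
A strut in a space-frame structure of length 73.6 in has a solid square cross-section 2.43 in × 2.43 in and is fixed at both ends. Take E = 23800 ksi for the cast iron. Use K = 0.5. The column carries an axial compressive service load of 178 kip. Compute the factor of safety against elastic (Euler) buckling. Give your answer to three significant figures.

I = a⁴/12 = 2.43⁴/12 = 2.906 in⁴
Effective length L_e = K·L = 0.5 × 73.6 = 36.80 in
P_cr = π²EI / L_e² = π² × 23800×10³ × 2.906 / 36.80² = 5.040×10^5 lb
Factor of safety n = P_cr / P = 503.99 / 178 = 2.83

n ≈ 2.83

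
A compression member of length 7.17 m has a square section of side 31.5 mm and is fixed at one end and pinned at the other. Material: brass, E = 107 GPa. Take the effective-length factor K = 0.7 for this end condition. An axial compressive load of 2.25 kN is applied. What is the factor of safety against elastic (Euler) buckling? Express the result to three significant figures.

n ≈ 1.53

I = a⁴/12 = 31.5⁴/12 = 8.205×10^4 mm⁴
I = 8.205×10^4 mm⁴ = 8.205×10^-8 m⁴
Effective length L_e = K·L = 0.7 × 7.17 = 5.019 m
P_cr = π²EI / L_e² = π² × 107×10⁹ × 8.205×10^-8 / 5.019² = 3.440×10^3 N
Factor of safety n = P_cr / P = 3.4396 / 2.25 = 1.53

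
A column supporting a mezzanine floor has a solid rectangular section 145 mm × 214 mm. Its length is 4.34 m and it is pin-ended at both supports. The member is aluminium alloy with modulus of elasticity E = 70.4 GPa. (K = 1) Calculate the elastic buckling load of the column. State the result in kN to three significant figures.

Buckling occurs about the weak axis: I_min = h·b³/12 with b = 145 mm (the shorter side).
I_min = 214×145³/12 = 5.437×10^7 mm⁴
I = 5.437×10^7 mm⁴ = 5.437×10^-5 m⁴
Effective length L_e = K·L = 1 × 4.34 = 4.340 m
P_cr = π²EI / L_e² = π² × 70.4×10⁹ × 5.437×10^-5 / 4.340² = 2.006×10^6 N

P_cr ≈ 2010 kN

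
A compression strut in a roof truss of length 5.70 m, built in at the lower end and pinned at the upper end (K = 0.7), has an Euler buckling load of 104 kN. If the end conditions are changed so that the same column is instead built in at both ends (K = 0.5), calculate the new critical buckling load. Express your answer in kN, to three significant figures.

P_cr ≈ 204 kN

P_cr ∝ 1/K², so P_cr,new = P_cr,old × (K_old/K_new)² = 104 × (0.7/0.5)²
= 104 × 1.960 = 204 kN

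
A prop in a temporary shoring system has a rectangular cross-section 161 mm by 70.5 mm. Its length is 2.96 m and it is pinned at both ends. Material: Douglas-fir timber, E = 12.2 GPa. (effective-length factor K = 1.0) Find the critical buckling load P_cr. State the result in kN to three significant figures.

Buckling occurs about the weak axis: I_min = h·b³/12 with b = 70.5 mm (the shorter side).
I_min = 161×70.5³/12 = 4.701×10^6 mm⁴
I = 4.701×10^6 mm⁴ = 4.701×10^-6 m⁴
Effective length L_e = K·L = 1 × 2.96 = 2.960 m
P_cr = π²EI / L_e² = π² × 12.2×10⁹ × 4.701×10^-6 / 2.960² = 6.461×10^4 N

P_cr ≈ 64.6 kN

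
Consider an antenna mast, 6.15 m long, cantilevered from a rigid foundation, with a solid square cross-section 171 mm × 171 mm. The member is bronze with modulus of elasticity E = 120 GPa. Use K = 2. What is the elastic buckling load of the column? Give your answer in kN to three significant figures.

I = a⁴/12 = 171⁴/12 = 7.125×10^7 mm⁴
I = 7.125×10^7 mm⁴ = 7.125×10^-5 m⁴
Effective length L_e = K·L = 2 × 6.15 = 12.30 m
P_cr = π²EI / L_e² = π² × 120×10⁹ × 7.125×10^-5 / 12.30² = 5.578×10^5 N

P_cr ≈ 558 kN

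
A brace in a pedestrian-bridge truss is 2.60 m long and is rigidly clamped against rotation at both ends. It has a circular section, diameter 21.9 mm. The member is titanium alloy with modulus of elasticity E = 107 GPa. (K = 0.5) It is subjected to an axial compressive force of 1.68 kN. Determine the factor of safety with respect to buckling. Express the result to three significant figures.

I = πd⁴/64 = π×21.9⁴/64 = 1.129×10^4 mm⁴
I = 1.129×10^4 mm⁴ = 1.129×10^-8 m⁴
Effective length L_e = K·L = 0.5 × 2.60 = 1.300 m
P_cr = π²EI / L_e² = π² × 107×10⁹ × 1.129×10^-8 / 1.300² = 7.056×10^3 N
Factor of safety n = P_cr / P = 7.0557 / 1.68 = 4.20

n ≈ 4.20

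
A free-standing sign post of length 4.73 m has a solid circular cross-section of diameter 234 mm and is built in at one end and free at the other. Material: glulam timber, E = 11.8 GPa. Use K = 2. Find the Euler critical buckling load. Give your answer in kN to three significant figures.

I = πd⁴/64 = π×234⁴/64 = 1.472×10^8 mm⁴
I = 1.472×10^8 mm⁴ = 1.472×10^-4 m⁴
Effective length L_e = K·L = 2 × 4.73 = 9.460 m
P_cr = π²EI / L_e² = π² × 11.8×10⁹ × 1.472×10^-4 / 9.460² = 1.915×10^5 N

P_cr ≈ 192 kN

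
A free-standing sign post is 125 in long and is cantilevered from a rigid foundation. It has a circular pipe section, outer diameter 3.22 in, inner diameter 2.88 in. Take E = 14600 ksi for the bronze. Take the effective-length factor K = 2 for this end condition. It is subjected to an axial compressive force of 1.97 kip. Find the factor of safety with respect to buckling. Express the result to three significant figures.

d_o = 3.22 in, d_i = 2.88 in
I = π(d_o⁴ − d_i⁴)/64 = π(3.22⁴ − 2.880⁴)/64 = 1.900 in⁴
Effective length L_e = K·L = 2 × 125 = 250.0 in
P_cr = π²EI / L_e² = π² × 14600×10³ × 1.900 / 250.0² = 4.381×10^3 lb
Factor of safety n = P_cr / P = 4.3805 / 1.97 = 2.22

n ≈ 2.22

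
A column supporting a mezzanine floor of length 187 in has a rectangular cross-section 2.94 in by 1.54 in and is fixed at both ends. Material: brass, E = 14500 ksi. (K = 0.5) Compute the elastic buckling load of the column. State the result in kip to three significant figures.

Buckling occurs about the weak axis: I_min = h·b³/12 with b = 1.54 in (the shorter side).
I_min = 2.94×1.54³/12 = 0.8948 in⁴
Effective length L_e = K·L = 0.5 × 187 = 93.50 in
P_cr = π²EI / L_e² = π² × 14500×10³ × 0.8948 / 93.50² = 1.465×10^4 lb

P_cr ≈ 14.6 kip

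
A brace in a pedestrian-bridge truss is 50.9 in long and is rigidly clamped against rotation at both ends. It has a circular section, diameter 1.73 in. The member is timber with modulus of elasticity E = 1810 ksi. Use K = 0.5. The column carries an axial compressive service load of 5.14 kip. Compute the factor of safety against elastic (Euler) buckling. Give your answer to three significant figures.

n ≈ 2.36

I = πd⁴/64 = π×1.73⁴/64 = 0.4397 in⁴
Effective length L_e = K·L = 0.5 × 50.9 = 25.45 in
P_cr = π²EI / L_e² = π² × 1810×10³ × 0.4397 / 25.45² = 1.213×10^4 lb
Factor of safety n = P_cr / P = 12.127 / 5.14 = 2.36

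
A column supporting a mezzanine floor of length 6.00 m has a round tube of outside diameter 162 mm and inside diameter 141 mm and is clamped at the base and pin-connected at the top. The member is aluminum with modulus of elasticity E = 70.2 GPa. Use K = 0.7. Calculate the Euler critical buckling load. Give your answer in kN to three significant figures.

P_cr ≈ 566 kN

d_o = 162 mm, d_i = 141 mm
I = π(d_o⁴ − d_i⁴)/64 = π(162⁴ − 141.0⁴)/64 = 1.441×10^7 mm⁴
I = 1.441×10^7 mm⁴ = 1.441×10^-5 m⁴
Effective length L_e = K·L = 0.7 × 6.00 = 4.200 m
P_cr = π²EI / L_e² = π² × 70.2×10⁹ × 1.441×10^-5 / 4.200² = 5.659×10^5 N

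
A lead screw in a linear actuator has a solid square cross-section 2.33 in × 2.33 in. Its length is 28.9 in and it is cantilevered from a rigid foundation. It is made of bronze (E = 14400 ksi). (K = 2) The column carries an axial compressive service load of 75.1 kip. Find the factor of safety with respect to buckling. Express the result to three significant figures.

I = a⁴/12 = 2.33⁴/12 = 2.456 in⁴
Effective length L_e = K·L = 2 × 28.9 = 57.80 in
P_cr = π²EI / L_e² = π² × 14400×10³ × 2.456 / 57.80² = 1.045×10^5 lb
Factor of safety n = P_cr / P = 104.48 / 75.1 = 1.39

n ≈ 1.39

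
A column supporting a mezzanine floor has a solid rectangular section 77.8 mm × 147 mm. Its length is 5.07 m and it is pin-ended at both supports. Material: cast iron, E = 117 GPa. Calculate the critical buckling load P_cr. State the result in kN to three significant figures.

Buckling occurs about the weak axis: I_min = h·b³/12 with b = 77.8 mm (the shorter side).
I_min = 147×77.8³/12 = 5.769×10^6 mm⁴
I = 5.769×10^6 mm⁴ = 5.769×10^-6 m⁴
Effective length L_e = K·L = 1 × 5.07 = 5.070 m
P_cr = π²EI / L_e² = π² × 117×10⁹ × 5.769×10^-6 / 5.070² = 2.591×10^5 N

P_cr ≈ 259 kN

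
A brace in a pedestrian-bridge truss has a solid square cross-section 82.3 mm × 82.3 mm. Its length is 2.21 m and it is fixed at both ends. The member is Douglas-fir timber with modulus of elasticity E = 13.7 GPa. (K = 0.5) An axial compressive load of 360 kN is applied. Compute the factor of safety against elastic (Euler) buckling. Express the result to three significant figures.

I = a⁴/12 = 82.3⁴/12 = 3.823×10^6 mm⁴
I = 3.823×10^6 mm⁴ = 3.823×10^-6 m⁴
Effective length L_e = K·L = 0.5 × 2.21 = 1.105 m
P_cr = π²EI / L_e² = π² × 13.7×10⁹ × 3.823×10^-6 / 1.105² = 4.234×10^5 N
Factor of safety n = P_cr / P = 423.36 / 360 = 1.18

n ≈ 1.18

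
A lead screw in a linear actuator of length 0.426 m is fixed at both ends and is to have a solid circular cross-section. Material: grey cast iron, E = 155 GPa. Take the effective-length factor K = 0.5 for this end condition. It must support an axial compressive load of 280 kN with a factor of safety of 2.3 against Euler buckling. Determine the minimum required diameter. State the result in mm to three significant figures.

Required P_cr = n·P = 2.3 × 280 = 644.0 kN
L_e = K·L = 0.5 × 0.426 = 0.2130 m
Required I = P_cr·L_e²/(π²E) = 6.440×10^5 × 0.2130² / (π² × 1.55×10^11) = 1.910×10^-8 m⁴
I_req = 1.910×10^4 mm⁴
Solid circle: I = πd⁴/64  ⇒  d = (64I/π)^(1/4) = (64×1.910×10^4/π)^(1/4) = 25.0 mm

d ≈ 25.0 mm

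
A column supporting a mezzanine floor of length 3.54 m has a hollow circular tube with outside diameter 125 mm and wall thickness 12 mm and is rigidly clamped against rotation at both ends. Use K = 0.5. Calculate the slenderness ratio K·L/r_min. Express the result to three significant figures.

λ ≈ 44.1

Inner diameter d_i = 125 − 2×12 = 101.0 mm
I = π(d_o⁴ − d_i⁴)/64 = π(125⁴ − 101.0⁴)/64 = 6.876×10^6 mm⁴
A = 4.260×10^3 mm²;  r_min = √(I/A) = √(6.876×10^6/4.260×10^3) = 40.18 mm
L_e = K·L = 0.5 × 3.54 m = 1.770 m = 1770.0 mm
λ = L_e / r_min = 1770.0 / 40.18 = 44.1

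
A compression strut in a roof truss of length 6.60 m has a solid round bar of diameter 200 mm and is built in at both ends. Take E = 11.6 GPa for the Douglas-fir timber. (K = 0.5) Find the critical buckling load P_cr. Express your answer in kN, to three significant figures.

I = πd⁴/64 = π×200⁴/64 = 7.854×10^7 mm⁴
I = 7.854×10^7 mm⁴ = 7.854×10^-5 m⁴
Effective length L_e = K·L = 0.5 × 6.60 = 3.300 m
P_cr = π²EI / L_e² = π² × 11.6×10⁹ × 7.854×10^-5 / 3.300² = 8.257×10^5 N

P_cr ≈ 826 kN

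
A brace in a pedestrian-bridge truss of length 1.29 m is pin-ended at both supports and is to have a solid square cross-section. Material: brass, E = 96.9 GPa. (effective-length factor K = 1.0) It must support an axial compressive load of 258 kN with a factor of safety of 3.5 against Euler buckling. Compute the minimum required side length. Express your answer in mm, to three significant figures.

a ≈ 65.9 mm

Required P_cr = n·P = 3.5 × 258 = 903.0 kN
L_e = K·L = 1 × 1.29 = 1.290 m
Required I = P_cr·L_e²/(π²E) = 9.030×10^5 × 1.290² / (π² × 9.69×10^10) = 1.571×10^-6 m⁴
I_req = 1.571×10^6 mm⁴
Solid square: I = a⁴/12  ⇒  a = (12I)^(1/4) = (12×1.571×10^6)^(1/4) = 65.9 mm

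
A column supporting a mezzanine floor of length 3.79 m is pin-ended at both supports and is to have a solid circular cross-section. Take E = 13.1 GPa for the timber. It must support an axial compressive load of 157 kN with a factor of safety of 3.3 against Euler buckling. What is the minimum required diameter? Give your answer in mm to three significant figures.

Required P_cr = n·P = 3.3 × 157 = 518.1 kN
L_e = K·L = 1 × 3.79 = 3.790 m
Required I = P_cr·L_e²/(π²E) = 5.181×10^5 × 3.790² / (π² × 1.31×10^10) = 5.756×10^-5 m⁴
I_req = 5.756×10^7 mm⁴
Solid circle: I = πd⁴/64  ⇒  d = (64I/π)^(1/4) = (64×5.756×10^7/π)^(1/4) = 185 mm

d ≈ 185 mm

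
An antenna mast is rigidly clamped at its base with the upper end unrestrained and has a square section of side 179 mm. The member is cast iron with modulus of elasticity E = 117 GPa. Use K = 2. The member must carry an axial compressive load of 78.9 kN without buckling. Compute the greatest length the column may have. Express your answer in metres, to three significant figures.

L_max ≈ 17.7 m

I = a⁴/12 = 179⁴/12 = 8.555×10^7 mm⁴
I = 8.555×10^-5 m⁴
At the buckling limit P_cr = P = 7.890×10^4 N
From P_cr = π²EI/(K·L)²:  L = (1/K)·√(π²EI/P_cr) = (1/2)·√(π²×1.17×10^11×8.555×10^-5/7.890×10^4)
L = 17.7 m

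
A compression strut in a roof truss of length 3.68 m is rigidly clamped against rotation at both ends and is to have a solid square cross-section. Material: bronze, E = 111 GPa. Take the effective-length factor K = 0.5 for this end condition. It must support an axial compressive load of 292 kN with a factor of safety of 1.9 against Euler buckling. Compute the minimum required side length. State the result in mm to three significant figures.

a ≈ 67.3 mm

Required P_cr = n·P = 1.9 × 292 = 554.8 kN
L_e = K·L = 0.5 × 3.68 = 1.840 m
Required I = P_cr·L_e²/(π²E) = 5.548×10^5 × 1.840² / (π² × 1.11×10^11) = 1.715×10^-6 m⁴
I_req = 1.715×10^6 mm⁴
Solid square: I = a⁴/12  ⇒  a = (12I)^(1/4) = (12×1.715×10^6)^(1/4) = 67.3 mm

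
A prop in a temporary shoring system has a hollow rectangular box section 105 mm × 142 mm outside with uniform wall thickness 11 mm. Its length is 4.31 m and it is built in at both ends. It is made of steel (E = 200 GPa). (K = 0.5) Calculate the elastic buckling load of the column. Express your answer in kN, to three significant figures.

P_cr ≈ 3390 kN

Inner dimensions: h_i = 142 − 2×11 = 120.0 mm, b_i = 105 − 2×11 = 83.00 mm
Weak-axis I_min = (h_o·b_o³ − h_i·b_i³)/12 with b_o = 105, b_i = 83.00 mm (shorter outer/inner sides).
I_min = (142×105³ − 120.0×83.00³)/12 = 7.981×10^6 mm⁴
I = 7.981×10^6 mm⁴ = 7.981×10^-6 m⁴
Effective length L_e = K·L = 0.5 × 4.31 = 2.155 m
P_cr = π²EI / L_e² = π² × 200×10⁹ × 7.981×10^-6 / 2.155² = 3.392×10^6 N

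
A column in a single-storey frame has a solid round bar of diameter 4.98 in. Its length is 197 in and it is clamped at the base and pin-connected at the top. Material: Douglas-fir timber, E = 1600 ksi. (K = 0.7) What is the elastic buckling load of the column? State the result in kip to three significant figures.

I = πd⁴/64 = π×4.98⁴/64 = 30.19 in⁴
Effective length L_e = K·L = 0.7 × 197 = 137.9 in
P_cr = π²EI / L_e² = π² × 1600×10³ × 30.19 / 137.9² = 2.507×10^4 lb

P_cr ≈ 25.1 kip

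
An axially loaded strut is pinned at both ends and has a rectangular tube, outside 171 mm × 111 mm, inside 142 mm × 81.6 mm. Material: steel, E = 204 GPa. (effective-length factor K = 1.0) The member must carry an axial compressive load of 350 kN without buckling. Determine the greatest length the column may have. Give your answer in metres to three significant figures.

L_max ≈ 8.67 m

Weak-axis I_min = (h_o·b_o³ − h_i·b_i³)/12 with b_o = 111, b_i = 81.60 mm (shorter outer/inner sides).
I_min = (171×111³ − 142.0×81.60³)/12 = 1.306×10^7 mm⁴
I = 1.306×10^-5 m⁴
At the buckling limit P_cr = P = 3.500×10^5 N
From P_cr = π²EI/(K·L)²:  L = (1/K)·√(π²EI/P_cr) = (1/1)·√(π²×2.04×10^11×1.306×10^-5/3.500×10^5)
L = 8.67 m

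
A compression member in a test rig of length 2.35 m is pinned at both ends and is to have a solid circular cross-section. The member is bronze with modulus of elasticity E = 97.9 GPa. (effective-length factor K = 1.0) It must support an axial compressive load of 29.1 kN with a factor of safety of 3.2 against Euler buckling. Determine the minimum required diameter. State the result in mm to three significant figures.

Required P_cr = n·P = 3.2 × 29.1 = 93.12 kN
L_e = K·L = 1 × 2.35 = 2.350 m
Required I = P_cr·L_e²/(π²E) = 9.312×10^4 × 2.350² / (π² × 9.79×10^10) = 5.322×10^-7 m⁴
I_req = 5.322×10^5 mm⁴
Solid circle: I = πd⁴/64  ⇒  d = (64I/π)^(1/4) = (64×5.322×10^5/π)^(1/4) = 57.4 mm

d ≈ 57.4 mm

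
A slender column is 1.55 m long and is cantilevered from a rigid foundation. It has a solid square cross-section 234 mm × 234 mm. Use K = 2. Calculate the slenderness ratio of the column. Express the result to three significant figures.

λ ≈ 45.9

For a square r = a/√12 = 234/√12 = 67.55 mm
L_e = K·L = 2 × 1.55 m = 3.100 m = 3100.0 mm
λ = L_e / r_min = 3100.0 / 67.55 = 45.9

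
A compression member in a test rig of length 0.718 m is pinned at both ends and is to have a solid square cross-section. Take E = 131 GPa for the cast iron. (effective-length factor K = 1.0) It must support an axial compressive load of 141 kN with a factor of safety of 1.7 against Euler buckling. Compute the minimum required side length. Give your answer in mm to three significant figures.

Required P_cr = n·P = 1.7 × 141 = 239.7 kN
L_e = K·L = 1 × 0.718 = 0.7180 m
Required I = P_cr·L_e²/(π²E) = 2.397×10^5 × 0.7180² / (π² × 1.31×10^11) = 9.558×10^-8 m⁴
I_req = 9.558×10^4 mm⁴
Solid square: I = a⁴/12  ⇒  a = (12I)^(1/4) = (12×9.558×10^4)^(1/4) = 32.7 mm

a ≈ 32.7 mm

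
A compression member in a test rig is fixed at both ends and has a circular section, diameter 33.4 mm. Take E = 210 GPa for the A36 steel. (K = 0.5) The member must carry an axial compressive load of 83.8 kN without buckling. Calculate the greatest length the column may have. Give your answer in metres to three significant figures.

L_max ≈ 2.46 m

I = πd⁴/64 = π×33.4⁴/64 = 6.109×10^4 mm⁴
I = 6.109×10^-8 m⁴
At the buckling limit P_cr = P = 8.380×10^4 N
From P_cr = π²EI/(K·L)²:  L = (1/K)·√(π²EI/P_cr) = (1/0.5)·√(π²×2.10×10^11×6.109×10^-8/8.380×10^4)
L = 2.46 m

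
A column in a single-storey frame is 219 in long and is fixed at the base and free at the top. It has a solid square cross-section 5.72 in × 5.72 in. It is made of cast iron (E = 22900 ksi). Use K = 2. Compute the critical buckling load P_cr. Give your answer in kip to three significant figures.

P_cr ≈ 105 kip

I = a⁴/12 = 5.72⁴/12 = 89.21 in⁴
Effective length L_e = K·L = 2 × 219 = 438.0 in
P_cr = π²EI / L_e² = π² × 22900×10³ × 89.21 / 438.0² = 1.051×10^5 lb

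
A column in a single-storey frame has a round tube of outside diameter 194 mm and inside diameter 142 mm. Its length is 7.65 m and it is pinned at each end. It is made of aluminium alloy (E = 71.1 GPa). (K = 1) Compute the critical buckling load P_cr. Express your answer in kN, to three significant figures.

P_cr ≈ 594 kN

d_o = 194 mm, d_i = 142 mm
I = π(d_o⁴ − d_i⁴)/64 = π(194⁴ − 142.0⁴)/64 = 4.957×10^7 mm⁴
I = 4.957×10^7 mm⁴ = 4.957×10^-5 m⁴
Effective length L_e = K·L = 1 × 7.65 = 7.650 m
P_cr = π²EI / L_e² = π² × 71.1×10⁹ × 4.957×10^-5 / 7.650² = 5.944×10^5 N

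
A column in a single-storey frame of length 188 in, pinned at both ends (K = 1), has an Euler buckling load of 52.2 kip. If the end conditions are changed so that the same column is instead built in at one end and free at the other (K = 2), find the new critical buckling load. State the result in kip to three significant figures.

P_cr ≈ 13.0 kip

P_cr ∝ 1/K², so P_cr,new = P_cr,old × (K_old/K_new)² = 52.2 × (1/2)²
= 52.2 × 0.2500 = 13.0 kip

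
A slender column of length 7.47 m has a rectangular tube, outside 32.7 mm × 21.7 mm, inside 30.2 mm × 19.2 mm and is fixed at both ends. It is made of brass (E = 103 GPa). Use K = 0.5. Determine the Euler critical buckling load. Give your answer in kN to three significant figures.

P_cr ≈ 0.731 kN

Weak-axis I_min = (h_o·b_o³ − h_i·b_i³)/12 with b_o = 21.7, b_i = 19.20 mm (shorter outer/inner sides).
I_min = (32.7×21.7³ − 30.20×19.20³)/12 = 1.003×10^4 mm⁴
I = 1.003×10^4 mm⁴ = 1.003×10^-8 m⁴
Effective length L_e = K·L = 0.5 × 7.47 = 3.735 m
P_cr = π²EI / L_e² = π² × 103×10⁹ × 1.003×10^-8 / 3.735² = 731.1 N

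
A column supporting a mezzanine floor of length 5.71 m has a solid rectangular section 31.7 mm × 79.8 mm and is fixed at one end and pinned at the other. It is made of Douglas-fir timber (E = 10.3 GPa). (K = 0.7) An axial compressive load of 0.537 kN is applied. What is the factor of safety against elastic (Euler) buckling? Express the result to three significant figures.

n ≈ 2.51

Buckling occurs about the weak axis: I_min = h·b³/12 with b = 31.7 mm (the shorter side).
I_min = 79.8×31.7³/12 = 2.118×10^5 mm⁴
I = 2.118×10^5 mm⁴ = 2.118×10^-7 m⁴
Effective length L_e = K·L = 0.7 × 5.71 = 3.997 m
P_cr = π²EI / L_e² = π² × 10.3×10⁹ × 2.118×10^-7 / 3.997² = 1.348×10^3 N
Factor of safety n = P_cr / P = 1.3479 / 0.537 = 2.51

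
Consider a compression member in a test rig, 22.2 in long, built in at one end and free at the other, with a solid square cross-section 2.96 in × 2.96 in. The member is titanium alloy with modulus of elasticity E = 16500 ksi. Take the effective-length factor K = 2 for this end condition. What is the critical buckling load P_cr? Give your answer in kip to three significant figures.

I = a⁴/12 = 2.96⁴/12 = 6.397 in⁴
Effective length L_e = K·L = 2 × 22.2 = 44.40 in
P_cr = π²EI / L_e² = π² × 16500×10³ × 6.397 / 44.40² = 5.284×10^5 lb

P_cr ≈ 528 kip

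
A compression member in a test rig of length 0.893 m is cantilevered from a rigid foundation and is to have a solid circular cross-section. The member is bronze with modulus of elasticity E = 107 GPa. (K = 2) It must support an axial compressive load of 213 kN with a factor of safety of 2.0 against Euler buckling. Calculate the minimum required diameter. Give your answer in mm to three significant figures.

Required P_cr = n·P = 2.0 × 213 = 426.0 kN
L_e = K·L = 2 × 0.893 = 1.786 m
Required I = P_cr·L_e²/(π²E) = 4.260×10^5 × 1.786² / (π² × 1.07×10^11) = 1.287×10^-6 m⁴
I_req = 1.287×10^6 mm⁴
Solid circle: I = πd⁴/64  ⇒  d = (64I/π)^(1/4) = (64×1.287×10^6/π)^(1/4) = 71.6 mm

d ≈ 71.6 mm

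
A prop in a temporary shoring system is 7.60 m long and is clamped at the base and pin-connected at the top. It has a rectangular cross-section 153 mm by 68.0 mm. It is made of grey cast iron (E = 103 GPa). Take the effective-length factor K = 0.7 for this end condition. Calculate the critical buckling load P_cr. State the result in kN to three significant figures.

Buckling occurs about the weak axis: I_min = h·b³/12 with b = 68.0 mm (the shorter side).
I_min = 153×68.0³/12 = 4.009×10^6 mm⁴
I = 4.009×10^6 mm⁴ = 4.009×10^-6 m⁴
Effective length L_e = K·L = 0.7 × 7.60 = 5.320 m
P_cr = π²EI / L_e² = π² × 103×10⁹ × 4.009×10^-6 / 5.320² = 1.440×10^5 N

P_cr ≈ 144 kN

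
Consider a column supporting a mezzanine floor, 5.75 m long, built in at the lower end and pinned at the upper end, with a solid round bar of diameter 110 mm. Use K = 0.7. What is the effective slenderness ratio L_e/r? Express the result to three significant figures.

For a solid circle r = d/4 = 110/4 = 27.50 mm
L_e = K·L = 0.7 × 5.75 m = 4.025 m = 4025.0 mm
λ = L_e / r_min = 4025.0 / 27.50 = 146

λ ≈ 146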